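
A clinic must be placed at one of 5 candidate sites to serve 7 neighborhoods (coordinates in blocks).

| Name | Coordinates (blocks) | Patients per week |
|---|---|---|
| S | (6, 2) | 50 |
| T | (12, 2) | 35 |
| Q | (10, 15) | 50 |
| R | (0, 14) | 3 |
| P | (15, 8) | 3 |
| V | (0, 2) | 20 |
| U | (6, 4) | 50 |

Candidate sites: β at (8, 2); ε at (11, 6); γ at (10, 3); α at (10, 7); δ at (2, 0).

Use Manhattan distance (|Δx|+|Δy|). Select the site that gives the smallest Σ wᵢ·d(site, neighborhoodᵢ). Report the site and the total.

Total weighted distance at each candidate:
  β (8, 2): total = 1449
  ε (11, 6): total = 1850
  γ (10, 3): total = 1518
  α (10, 7): total = 1814
  δ (2, 0): total = 2461
Minimum is at β with total 1449 blocks.

β, total 1449 blocks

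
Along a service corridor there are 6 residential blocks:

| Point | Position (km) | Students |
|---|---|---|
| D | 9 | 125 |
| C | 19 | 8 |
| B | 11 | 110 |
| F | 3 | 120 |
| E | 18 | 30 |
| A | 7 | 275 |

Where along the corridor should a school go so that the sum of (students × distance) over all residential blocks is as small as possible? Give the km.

For a sum of weighted absolute distances on a line, the optimum is the weighted median (not the mean). Total weight W = 668; half-weight = 334.
Sort by position and accumulate weight:
  km 3 (F, w=120) → cum 120
  km 7 (A, w=275) → cum 395  ≥ 334 → median here
  km 9 (D, w=125) → cum 520
  km 11 (B, w=110) → cum 630
  km 18 (E, w=30) → cum 660
  km 19 (C, w=8) → cum 668
Optimal location: km 7.

x = 7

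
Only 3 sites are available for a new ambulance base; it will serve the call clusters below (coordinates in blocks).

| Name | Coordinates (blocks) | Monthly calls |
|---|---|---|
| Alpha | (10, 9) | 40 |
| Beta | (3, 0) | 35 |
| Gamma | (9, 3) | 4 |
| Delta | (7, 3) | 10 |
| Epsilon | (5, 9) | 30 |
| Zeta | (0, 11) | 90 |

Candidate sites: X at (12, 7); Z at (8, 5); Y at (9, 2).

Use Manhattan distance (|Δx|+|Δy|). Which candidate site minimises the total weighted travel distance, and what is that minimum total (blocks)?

Z, total 2102 blocks

Total weighted distance at each candidate:
  X (12, 7): total = 2548
  Z (8, 5): total = 2102
  Y (9, 2): total = 2584
Minimum is at Z with total 2102 blocks.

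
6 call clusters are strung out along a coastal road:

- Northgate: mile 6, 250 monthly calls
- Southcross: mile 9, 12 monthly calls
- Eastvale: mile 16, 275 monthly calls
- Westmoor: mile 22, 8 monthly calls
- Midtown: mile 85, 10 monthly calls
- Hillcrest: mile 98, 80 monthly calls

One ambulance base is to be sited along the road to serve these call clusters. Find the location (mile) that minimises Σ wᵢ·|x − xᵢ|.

x = 16

For a sum of weighted absolute distances on a line, the optimum is the weighted median (not the mean). Total weight W = 635; half-weight = 317.5.
Sort by position and accumulate weight:
  mile 6 (Northgate, w=250) → cum 250
  mile 9 (Southcross, w=12) → cum 262
  mile 16 (Eastvale, w=275) → cum 537  ≥ 317.5 → median here
  mile 22 (Westmoor, w=8) → cum 545
  mile 85 (Midtown, w=10) → cum 555
  mile 98 (Hillcrest, w=80) → cum 635
Optimal location: mile 16.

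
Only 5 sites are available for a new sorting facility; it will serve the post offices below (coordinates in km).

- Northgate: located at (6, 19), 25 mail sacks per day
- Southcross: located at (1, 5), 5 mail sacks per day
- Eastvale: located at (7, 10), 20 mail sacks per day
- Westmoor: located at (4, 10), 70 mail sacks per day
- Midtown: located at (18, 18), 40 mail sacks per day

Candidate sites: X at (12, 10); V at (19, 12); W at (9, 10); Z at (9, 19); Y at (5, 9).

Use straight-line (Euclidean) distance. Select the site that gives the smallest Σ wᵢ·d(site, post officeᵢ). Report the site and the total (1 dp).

Total weighted distance at each candidate:
  X (12, 10): total = 1390.8
  V (19, 12): total = 2011.6
  W (9, 10): total = 1156.0
  Z (9, 19): total = 1422.9
  Y (5, 9): total = 1055.7
Minimum is at Y with total 1055.7 km.

Y, total 1055.7 km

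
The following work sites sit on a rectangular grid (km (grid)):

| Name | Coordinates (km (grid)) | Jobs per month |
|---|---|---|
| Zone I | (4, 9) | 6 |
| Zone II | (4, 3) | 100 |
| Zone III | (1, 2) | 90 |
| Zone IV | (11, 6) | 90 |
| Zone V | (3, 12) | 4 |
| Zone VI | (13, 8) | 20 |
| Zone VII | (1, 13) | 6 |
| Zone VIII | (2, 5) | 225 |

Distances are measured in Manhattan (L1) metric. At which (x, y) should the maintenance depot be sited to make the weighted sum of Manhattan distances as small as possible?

(2, 5)

Manhattan distance separates: Σwᵢ(|x−xᵢ|+|y−yᵢ|) = Σwᵢ|x−xᵢ| + Σwᵢ|y−yᵢ|, so x and y are optimised independently as 1-D weighted medians.
Total weight W = 541; half = 270.5.
x-coordinate, sorted with cumulative weight:
  x=1 (Zone III, w=90) cum 90
  x=1 (Zone VII, w=6) cum 96
  x=2 (Zone VIII, w=225) cum 321  ← median
  x=3 (Zone V, w=4) cum 325
  x=4 (Zone I, w=6) cum 331
  x=4 (Zone II, w=100) cum 431
  x=11 (Zone IV, w=90) cum 521
  x=13 (Zone VI, w=20) cum 541
⇒ x* = 2
y-coordinate, sorted with cumulative weight:
  y=2 (Zone III, w=90) cum 90
  y=3 (Zone II, w=100) cum 190
  y=5 (Zone VIII, w=225) cum 415  ← median
  y=6 (Zone IV, w=90) cum 505
  y=8 (Zone VI, w=20) cum 525
  y=9 (Zone I, w=6) cum 531
  y=12 (Zone V, w=4) cum 535
  y=13 (Zone VII, w=6) cum 541
⇒ y* = 5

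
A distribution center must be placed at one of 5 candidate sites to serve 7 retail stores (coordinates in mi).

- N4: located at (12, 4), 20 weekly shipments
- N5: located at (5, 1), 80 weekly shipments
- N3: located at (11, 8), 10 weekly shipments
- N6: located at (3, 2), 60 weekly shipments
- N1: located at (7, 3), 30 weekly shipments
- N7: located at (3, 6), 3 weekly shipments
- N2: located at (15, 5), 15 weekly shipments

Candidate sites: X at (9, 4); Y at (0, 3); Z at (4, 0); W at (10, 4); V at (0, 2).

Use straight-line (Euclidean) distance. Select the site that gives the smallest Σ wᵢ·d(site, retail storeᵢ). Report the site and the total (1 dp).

Total weighted distance at each candidate:
  X (9, 4): total = 1061.5
  Y (0, 3): total = 1431.9
  Z (4, 0): total = 859.3
  W (10, 4): total = 1177.7
  V (0, 2): total = 1413.1
Minimum is at Z with total 859.3 mi.

Z, total 859.3 mi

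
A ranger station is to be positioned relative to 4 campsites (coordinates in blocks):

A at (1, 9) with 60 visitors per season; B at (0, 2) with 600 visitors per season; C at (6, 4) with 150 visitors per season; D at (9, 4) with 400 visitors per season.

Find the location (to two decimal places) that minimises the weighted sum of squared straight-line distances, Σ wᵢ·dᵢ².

The minimiser of Σwᵢ‖p−pᵢ‖² is the weighted centroid p* = (Σwᵢpᵢ)/(Σwᵢ).
Σwᵢ = 1210.
Σwᵢxᵢ = 60·1 + 600·0 + 150·6 + 400·9 = 4560.
Σwᵢyᵢ = 60·9 + 600·2 + 150·4 + 400·4 = 3940.
x* = 4560/1210 = 3.77, y* = 3940/1210 = 3.26.

(3.77, 3.26)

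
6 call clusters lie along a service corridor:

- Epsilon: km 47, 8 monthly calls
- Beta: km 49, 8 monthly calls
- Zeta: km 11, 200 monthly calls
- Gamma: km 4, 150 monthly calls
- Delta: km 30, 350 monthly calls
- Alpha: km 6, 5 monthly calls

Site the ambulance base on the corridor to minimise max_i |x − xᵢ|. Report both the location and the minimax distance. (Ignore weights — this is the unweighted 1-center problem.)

location 26.5, max distance 22.5

The 1-center on a line is the midpoint of the two extreme points: leftmost at 4, rightmost at 49.
Optimal location = (4 + 49)/2 = 26.5; maximum distance = (49 − 4)/2 = 22.5.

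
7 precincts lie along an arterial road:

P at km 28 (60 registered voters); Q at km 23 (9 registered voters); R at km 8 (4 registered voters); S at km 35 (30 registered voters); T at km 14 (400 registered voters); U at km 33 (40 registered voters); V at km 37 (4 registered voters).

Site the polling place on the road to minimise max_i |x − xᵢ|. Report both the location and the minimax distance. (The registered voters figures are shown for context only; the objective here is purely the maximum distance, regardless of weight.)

The 1-center on a line is the midpoint of the two extreme points: leftmost at 8, rightmost at 37.
Optimal location = (8 + 37)/2 = 22.5; maximum distance = (37 − 8)/2 = 14.5.

location 22.5, max distance 14.5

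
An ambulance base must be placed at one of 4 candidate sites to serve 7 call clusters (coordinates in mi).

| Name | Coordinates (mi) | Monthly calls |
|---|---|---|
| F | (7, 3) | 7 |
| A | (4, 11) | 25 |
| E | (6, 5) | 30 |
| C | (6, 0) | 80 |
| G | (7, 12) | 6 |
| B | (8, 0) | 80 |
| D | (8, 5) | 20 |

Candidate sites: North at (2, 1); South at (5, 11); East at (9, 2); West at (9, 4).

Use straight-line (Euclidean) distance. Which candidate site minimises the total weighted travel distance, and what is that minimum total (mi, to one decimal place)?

Total weighted distance at each candidate:
  North (2, 1): total = 1495.5
  South (5, 11): total = 2208.6
  East (9, 2): total = 992.1
  West (9, 4): total = 1133.2
Minimum is at East with total 992.1 mi.

East, total 992.1 mi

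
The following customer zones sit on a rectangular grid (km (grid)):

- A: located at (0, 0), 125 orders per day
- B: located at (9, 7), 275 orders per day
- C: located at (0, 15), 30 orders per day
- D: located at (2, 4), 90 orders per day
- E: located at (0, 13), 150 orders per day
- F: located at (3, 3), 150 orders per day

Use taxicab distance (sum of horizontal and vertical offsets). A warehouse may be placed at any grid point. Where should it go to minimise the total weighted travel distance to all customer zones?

Manhattan distance separates: Σwᵢ(|x−xᵢ|+|y−yᵢ|) = Σwᵢ|x−xᵢ| + Σwᵢ|y−yᵢ|, so x and y are optimised independently as 1-D weighted medians.
Total weight W = 820; half = 410.
x-coordinate, sorted with cumulative weight:
  x=0 (A, w=125) cum 125
  x=0 (C, w=30) cum 155
  x=0 (E, w=150) cum 305
  x=2 (D, w=90) cum 395
  x=3 (F, w=150) cum 545  ← median
  x=9 (B, w=275) cum 820
⇒ x* = 3
y-coordinate, sorted with cumulative weight:
  y=0 (A, w=125) cum 125
  y=3 (F, w=150) cum 275
  y=4 (D, w=90) cum 365
  y=7 (B, w=275) cum 640  ← median
  y=13 (E, w=150) cum 790
  y=15 (C, w=30) cum 820
⇒ y* = 7

(3, 7)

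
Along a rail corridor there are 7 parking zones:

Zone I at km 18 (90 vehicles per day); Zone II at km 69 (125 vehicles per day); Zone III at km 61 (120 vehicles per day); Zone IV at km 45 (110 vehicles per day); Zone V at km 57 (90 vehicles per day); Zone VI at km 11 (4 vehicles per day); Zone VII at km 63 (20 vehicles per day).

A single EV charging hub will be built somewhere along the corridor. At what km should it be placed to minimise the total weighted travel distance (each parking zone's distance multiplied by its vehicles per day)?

x = 57

For a sum of weighted absolute distances on a line, the optimum is the weighted median (not the mean). Total weight W = 559; half-weight = 279.5.
Sort by position and accumulate weight:
  km 11 (Zone VI, w=4) → cum 4
  km 18 (Zone I, w=90) → cum 94
  km 45 (Zone IV, w=110) → cum 204
  km 57 (Zone V, w=90) → cum 294  ≥ 279.5 → median here
  km 61 (Zone III, w=120) → cum 414
  km 63 (Zone VII, w=20) → cum 434
  km 69 (Zone II, w=125) → cum 559
Optimal location: km 57.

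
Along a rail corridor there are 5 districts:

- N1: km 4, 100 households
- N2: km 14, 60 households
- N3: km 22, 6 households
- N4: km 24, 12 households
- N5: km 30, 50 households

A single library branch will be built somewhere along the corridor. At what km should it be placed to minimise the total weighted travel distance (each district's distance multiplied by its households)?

x = 14

For a sum of weighted absolute distances on a line, the optimum is the weighted median (not the mean). Total weight W = 228; half-weight = 114.
Sort by position and accumulate weight:
  km 4 (N1, w=100) → cum 100
  km 14 (N2, w=60) → cum 160  ≥ 114 → median here
  km 22 (N3, w=6) → cum 166
  km 24 (N4, w=12) → cum 178
  km 30 (N5, w=50) → cum 228
Optimal location: km 14.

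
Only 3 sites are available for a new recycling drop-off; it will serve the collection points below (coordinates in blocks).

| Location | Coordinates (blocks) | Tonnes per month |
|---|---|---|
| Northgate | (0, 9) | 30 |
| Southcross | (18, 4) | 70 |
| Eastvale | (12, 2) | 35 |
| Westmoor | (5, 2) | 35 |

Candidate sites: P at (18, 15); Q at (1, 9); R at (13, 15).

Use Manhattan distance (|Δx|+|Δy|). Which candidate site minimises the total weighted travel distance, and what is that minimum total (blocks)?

Total weighted distance at each candidate:
  P (18, 15): total = 3065
  Q (1, 9): total = 2585
  R (13, 15): total = 2915
Minimum is at Q with total 2585 blocks.

Q, total 2585 blocks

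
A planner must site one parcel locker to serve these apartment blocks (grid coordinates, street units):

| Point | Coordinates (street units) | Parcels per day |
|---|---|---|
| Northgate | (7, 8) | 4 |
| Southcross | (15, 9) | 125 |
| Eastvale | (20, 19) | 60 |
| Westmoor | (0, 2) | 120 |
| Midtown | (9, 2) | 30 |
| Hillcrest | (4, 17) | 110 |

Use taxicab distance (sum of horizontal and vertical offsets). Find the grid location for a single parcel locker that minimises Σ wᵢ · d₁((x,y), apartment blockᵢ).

Manhattan distance separates: Σwᵢ(|x−xᵢ|+|y−yᵢ|) = Σwᵢ|x−xᵢ| + Σwᵢ|y−yᵢ|, so x and y are optimised independently as 1-D weighted medians.
Total weight W = 449; half = 224.5.
x-coordinate, sorted with cumulative weight:
  x=0 (Westmoor, w=120) cum 120
  x=4 (Hillcrest, w=110) cum 230  ← median
  x=7 (Northgate, w=4) cum 234
  x=9 (Midtown, w=30) cum 264
  x=15 (Southcross, w=125) cum 389
  x=20 (Eastvale, w=60) cum 449
⇒ x* = 4
y-coordinate, sorted with cumulative weight:
  y=2 (Westmoor, w=120) cum 120
  y=2 (Midtown, w=30) cum 150
  y=8 (Northgate, w=4) cum 154
  y=9 (Southcross, w=125) cum 279  ← median
  y=17 (Hillcrest, w=110) cum 389
  y=19 (Eastvale, w=60) cum 449
⇒ y* = 9

(4, 9)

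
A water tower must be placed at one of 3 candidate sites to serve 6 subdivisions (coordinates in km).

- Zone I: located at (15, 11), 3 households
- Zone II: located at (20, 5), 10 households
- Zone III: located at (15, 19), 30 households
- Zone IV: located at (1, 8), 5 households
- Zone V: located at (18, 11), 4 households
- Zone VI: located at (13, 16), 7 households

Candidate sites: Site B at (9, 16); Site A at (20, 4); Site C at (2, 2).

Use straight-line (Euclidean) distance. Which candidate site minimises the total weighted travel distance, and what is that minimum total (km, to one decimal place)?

Site B, total 506.0 km

Total weighted distance at each candidate:
  Site B (9, 16): total = 506.0
  Site A (20, 4): total = 733.6
  Site C (2, 2): total = 1100.4
Minimum is at Site B with total 506.0 km.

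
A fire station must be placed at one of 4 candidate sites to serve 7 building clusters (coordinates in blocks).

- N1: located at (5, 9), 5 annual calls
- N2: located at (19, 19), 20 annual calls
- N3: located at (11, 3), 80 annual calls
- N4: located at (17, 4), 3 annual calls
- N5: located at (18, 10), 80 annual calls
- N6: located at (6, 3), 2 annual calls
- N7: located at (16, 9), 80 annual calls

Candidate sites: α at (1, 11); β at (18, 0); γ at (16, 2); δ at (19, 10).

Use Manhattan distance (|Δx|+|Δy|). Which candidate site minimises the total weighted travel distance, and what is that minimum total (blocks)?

Total weighted distance at each candidate:
  α (1, 11): total = 4885
  β (18, 0): total = 3035
  γ (16, 2): total = 2361
  δ (19, 10): total = 1919
Minimum is at δ with total 1919 blocks.

δ, total 1919 blocks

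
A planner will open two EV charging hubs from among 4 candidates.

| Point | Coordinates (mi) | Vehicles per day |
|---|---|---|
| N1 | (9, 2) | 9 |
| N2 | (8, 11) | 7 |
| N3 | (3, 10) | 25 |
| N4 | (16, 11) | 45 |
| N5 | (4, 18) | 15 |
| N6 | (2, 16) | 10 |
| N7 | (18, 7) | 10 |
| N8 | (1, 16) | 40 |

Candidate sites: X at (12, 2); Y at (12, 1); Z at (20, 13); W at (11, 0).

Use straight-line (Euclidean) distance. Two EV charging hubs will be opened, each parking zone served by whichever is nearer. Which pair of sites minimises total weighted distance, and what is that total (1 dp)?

Evaluate every pair (each demand assigned to the nearer of the two):
  {X, Z}: total = 1797.1
  {Y, Z}: total = 1862.3
  {Z, W}: total = 1878.6
  {X, W}: total = 2069.3
  {X, Y}: total = 2070.8
  {Y, W}: total = 2194.7
Best pair: {X, Z} with total 1797.1.

{X, Z}, total 1797.1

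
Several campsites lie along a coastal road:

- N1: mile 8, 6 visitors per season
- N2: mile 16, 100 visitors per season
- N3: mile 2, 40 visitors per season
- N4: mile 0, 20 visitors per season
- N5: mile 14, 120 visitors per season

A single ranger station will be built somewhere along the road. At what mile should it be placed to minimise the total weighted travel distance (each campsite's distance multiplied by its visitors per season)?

For a sum of weighted absolute distances on a line, the optimum is the weighted median (not the mean). Total weight W = 286; half-weight = 143.
Sort by position and accumulate weight:
  mile 0 (N4, w=20) → cum 20
  mile 2 (N3, w=40) → cum 60
  mile 8 (N1, w=6) → cum 66
  mile 14 (N5, w=120) → cum 186  ≥ 143 → median here
  mile 16 (N2, w=100) → cum 286
Optimal location: mile 14.

x = 14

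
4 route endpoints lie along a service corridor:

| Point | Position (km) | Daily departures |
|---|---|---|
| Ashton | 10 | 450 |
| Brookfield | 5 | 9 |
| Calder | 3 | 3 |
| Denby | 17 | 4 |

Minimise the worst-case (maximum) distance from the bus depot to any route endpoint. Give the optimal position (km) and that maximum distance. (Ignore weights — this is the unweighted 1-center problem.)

location 10, max distance 7

The 1-center on a line is the midpoint of the two extreme points: leftmost at 3, rightmost at 17.
Optimal location = (3 + 17)/2 = 10; maximum distance = (17 − 3)/2 = 7.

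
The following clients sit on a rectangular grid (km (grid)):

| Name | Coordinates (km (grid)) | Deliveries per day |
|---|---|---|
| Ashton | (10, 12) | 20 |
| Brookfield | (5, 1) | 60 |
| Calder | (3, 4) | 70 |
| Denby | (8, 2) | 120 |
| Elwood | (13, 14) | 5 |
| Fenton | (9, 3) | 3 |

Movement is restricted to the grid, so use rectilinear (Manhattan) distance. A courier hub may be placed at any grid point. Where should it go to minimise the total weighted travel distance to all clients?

Manhattan distance separates: Σwᵢ(|x−xᵢ|+|y−yᵢ|) = Σwᵢ|x−xᵢ| + Σwᵢ|y−yᵢ|, so x and y are optimised independently as 1-D weighted medians.
Total weight W = 278; half = 139.
x-coordinate, sorted with cumulative weight:
  x=3 (Calder, w=70) cum 70
  x=5 (Brookfield, w=60) cum 130
  x=8 (Denby, w=120) cum 250  ← median
  x=9 (Fenton, w=3) cum 253
  x=10 (Ashton, w=20) cum 273
  x=13 (Elwood, w=5) cum 278
⇒ x* = 8
y-coordinate, sorted with cumulative weight:
  y=1 (Brookfield, w=60) cum 60
  y=2 (Denby, w=120) cum 180  ← median
  y=3 (Fenton, w=3) cum 183
  y=4 (Calder, w=70) cum 253
  y=12 (Ashton, w=20) cum 273
  y=14 (Elwood, w=5) cum 278
⇒ y* = 2

(8, 2)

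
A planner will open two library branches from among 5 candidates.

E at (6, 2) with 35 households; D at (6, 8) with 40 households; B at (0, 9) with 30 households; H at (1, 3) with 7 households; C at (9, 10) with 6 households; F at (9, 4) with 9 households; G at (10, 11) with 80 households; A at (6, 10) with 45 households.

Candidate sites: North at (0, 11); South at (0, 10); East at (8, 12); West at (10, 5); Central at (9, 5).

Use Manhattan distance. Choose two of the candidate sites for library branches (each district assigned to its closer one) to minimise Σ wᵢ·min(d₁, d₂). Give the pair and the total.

{South, East}, total 1265

Evaluate every pair (each demand assigned to the nearer of the two):
  {South, East}: total = 1265
  {East, Central}: total = 1297
  {North, East}: total = 1302
  {East, West}: total = 1348
  {South, Central}: total = 1405
  {South, West}: total = 1415
  {North, Central}: total = 1487
  {North, West}: total = 1497
  {West, Central}: total = 1789
  {North, South}: total = 2155
Best pair: {South, East} with total 1265.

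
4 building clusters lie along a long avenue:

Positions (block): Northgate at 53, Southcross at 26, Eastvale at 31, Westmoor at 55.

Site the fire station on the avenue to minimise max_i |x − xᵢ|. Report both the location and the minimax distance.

The 1-center on a line is the midpoint of the two extreme points: leftmost at 26, rightmost at 55.
Optimal location = (26 + 55)/2 = 40.5; maximum distance = (55 − 26)/2 = 14.5.

location 40.5, max distance 14.5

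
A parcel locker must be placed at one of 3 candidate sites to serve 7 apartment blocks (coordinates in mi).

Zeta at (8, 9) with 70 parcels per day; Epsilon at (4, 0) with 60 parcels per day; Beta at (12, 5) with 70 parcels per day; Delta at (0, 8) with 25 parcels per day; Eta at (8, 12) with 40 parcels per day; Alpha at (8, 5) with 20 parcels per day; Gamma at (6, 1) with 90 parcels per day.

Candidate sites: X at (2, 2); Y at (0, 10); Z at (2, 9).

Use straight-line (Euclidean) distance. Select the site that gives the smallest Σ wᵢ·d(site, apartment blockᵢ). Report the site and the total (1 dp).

X, total 2675.7 mi

Total weighted distance at each candidate:
  X (2, 2): total = 2675.7
  Y (0, 10): total = 3662.6
  Z (2, 9): total = 3000.5
Minimum is at X with total 2675.7 mi.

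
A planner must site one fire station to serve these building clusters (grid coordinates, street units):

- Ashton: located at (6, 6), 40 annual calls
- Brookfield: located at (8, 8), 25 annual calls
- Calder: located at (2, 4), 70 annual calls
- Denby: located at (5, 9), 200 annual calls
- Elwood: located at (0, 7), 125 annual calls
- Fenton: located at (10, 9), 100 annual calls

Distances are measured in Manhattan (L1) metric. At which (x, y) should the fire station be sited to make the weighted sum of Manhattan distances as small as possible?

Manhattan distance separates: Σwᵢ(|x−xᵢ|+|y−yᵢ|) = Σwᵢ|x−xᵢ| + Σwᵢ|y−yᵢ|, so x and y are optimised independently as 1-D weighted medians.
Total weight W = 560; half = 280.
x-coordinate, sorted with cumulative weight:
  x=0 (Elwood, w=125) cum 125
  x=2 (Calder, w=70) cum 195
  x=5 (Denby, w=200) cum 395  ← median
  x=6 (Ashton, w=40) cum 435
  x=8 (Brookfield, w=25) cum 460
  x=10 (Fenton, w=100) cum 560
⇒ x* = 5
y-coordinate, sorted with cumulative weight:
  y=4 (Calder, w=70) cum 70
  y=6 (Ashton, w=40) cum 110
  y=7 (Elwood, w=125) cum 235
  y=8 (Brookfield, w=25) cum 260
  y=9 (Denby, w=200) cum 460  ← median
  y=9 (Fenton, w=100) cum 560
⇒ y* = 9

(5, 9)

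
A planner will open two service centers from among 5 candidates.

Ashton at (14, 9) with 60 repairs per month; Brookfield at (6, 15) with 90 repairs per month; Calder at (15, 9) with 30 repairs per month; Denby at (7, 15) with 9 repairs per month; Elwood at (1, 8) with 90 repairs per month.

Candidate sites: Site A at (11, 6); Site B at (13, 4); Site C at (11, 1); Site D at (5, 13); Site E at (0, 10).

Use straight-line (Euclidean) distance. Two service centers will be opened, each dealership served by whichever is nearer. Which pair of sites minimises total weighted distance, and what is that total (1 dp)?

{Site A, Site D}, total 1207.5

Evaluate every pair (each demand assigned to the nearer of the two):
  {Site A, Site D}: total = 1207.5
  {Site B, Site D}: total = 1270.5
  {Site D, Site E}: total = 1342.0
  {Site A, Site E}: total = 1386.1
  {Site B, Site E}: total = 1449.1
  {Site C, Site D}: total = 1584.0
  {Site C, Site E}: total = 1762.6
  {Site A, Site B}: total = 2337.6
  {Site A, Site C}: total = 2337.6
  {Site B, Site C}: total = 2852.3
Best pair: {Site A, Site D} with total 1207.5.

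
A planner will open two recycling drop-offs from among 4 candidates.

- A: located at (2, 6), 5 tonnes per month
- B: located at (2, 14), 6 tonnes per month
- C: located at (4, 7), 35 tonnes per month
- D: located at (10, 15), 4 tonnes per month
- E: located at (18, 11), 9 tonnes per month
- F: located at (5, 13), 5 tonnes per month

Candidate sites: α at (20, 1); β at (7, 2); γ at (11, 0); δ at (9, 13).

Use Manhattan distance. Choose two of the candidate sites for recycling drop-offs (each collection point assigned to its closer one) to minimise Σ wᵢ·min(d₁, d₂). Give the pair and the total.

Evaluate every pair (each demand assigned to the nearer of the two):
  {β, δ}: total = 504
  {α, δ}: total = 634
  {γ, δ}: total = 634
  {α, β}: total = 664
  {β, γ}: total = 718
  {α, γ}: total = 970
Best pair: {β, δ} with total 504.

{β, δ}, total 504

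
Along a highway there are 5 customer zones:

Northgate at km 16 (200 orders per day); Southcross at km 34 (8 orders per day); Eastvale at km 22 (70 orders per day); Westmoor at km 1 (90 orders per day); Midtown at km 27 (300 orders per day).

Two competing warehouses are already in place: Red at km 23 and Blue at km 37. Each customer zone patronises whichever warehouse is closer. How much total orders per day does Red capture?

660

The indifferent point is the midpoint (23+37)/2 = 30; customer zones left of it (closer to Red at 23) go to Red, those right go to Blue.
  Westmoor at 1 (w=90) → Red
  Northgate at 16 (w=200) → Red
  Eastvale at 22 (w=70) → Red
  Midtown at 27 (w=300) → Red
  Southcross at 34 (w=8) → Blue
Red captures 660; Blue captures 8.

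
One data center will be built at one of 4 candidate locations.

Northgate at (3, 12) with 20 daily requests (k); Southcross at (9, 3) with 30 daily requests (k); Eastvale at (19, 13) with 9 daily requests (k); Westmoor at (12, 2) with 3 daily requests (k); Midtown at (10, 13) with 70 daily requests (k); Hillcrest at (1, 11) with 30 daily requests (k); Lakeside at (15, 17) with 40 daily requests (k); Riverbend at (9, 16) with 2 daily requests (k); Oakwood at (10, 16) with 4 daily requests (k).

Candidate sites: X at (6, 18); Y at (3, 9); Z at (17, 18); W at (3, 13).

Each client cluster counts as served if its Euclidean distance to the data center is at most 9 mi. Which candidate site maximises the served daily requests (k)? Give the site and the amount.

Coverage radius r = 9 mi; a point is covered iff (Δx)²+(Δy)² ≤ 9² = 81.
  X (6, 18): covers {Northgate, Midtown, Hillcrest, Riverbend, Oakwood} → 126
  Y (3, 9): covers {Northgate, Southcross, Midtown, Hillcrest} → 150
  Z (17, 18): covers {Eastvale, Midtown, Lakeside, Riverbend, Oakwood} → 125
  W (3, 13): covers {Northgate, Midtown, Hillcrest, Riverbend, Oakwood} → 126
Maximum coverage at Y: 150 daily requests (k).

Y, covering 150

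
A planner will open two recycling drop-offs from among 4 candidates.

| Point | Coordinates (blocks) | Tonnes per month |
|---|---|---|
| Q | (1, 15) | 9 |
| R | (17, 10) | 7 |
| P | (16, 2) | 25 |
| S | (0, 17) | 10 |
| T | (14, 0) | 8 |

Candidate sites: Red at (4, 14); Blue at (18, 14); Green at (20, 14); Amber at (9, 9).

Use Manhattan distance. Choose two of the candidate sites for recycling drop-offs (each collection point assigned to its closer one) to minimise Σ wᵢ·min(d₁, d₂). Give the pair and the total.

Evaluate every pair (each demand assigned to the nearer of the two):
  {Red, Amber}: total = 631
  {Red, Blue}: total = 635
  {Red, Green}: total = 715
  {Blue, Amber}: total = 793
  {Green, Amber}: total = 807
  {Blue, Green}: total = 901
Best pair: {Red, Amber} with total 631.

{Red, Amber}, total 631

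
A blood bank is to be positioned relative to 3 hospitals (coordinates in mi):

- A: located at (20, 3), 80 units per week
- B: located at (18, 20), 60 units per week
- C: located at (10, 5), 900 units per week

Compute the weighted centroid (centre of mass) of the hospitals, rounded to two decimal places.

(11.23, 5.71)

The minimiser of Σwᵢ‖p−pᵢ‖² is the weighted centroid p* = (Σwᵢpᵢ)/(Σwᵢ).
Σwᵢ = 1040.
Σwᵢxᵢ = 80·20 + 60·18 + 900·10 = 11680.
Σwᵢyᵢ = 80·3 + 60·20 + 900·5 = 5940.
x* = 11680/1040 = 11.23, y* = 5940/1040 = 5.71.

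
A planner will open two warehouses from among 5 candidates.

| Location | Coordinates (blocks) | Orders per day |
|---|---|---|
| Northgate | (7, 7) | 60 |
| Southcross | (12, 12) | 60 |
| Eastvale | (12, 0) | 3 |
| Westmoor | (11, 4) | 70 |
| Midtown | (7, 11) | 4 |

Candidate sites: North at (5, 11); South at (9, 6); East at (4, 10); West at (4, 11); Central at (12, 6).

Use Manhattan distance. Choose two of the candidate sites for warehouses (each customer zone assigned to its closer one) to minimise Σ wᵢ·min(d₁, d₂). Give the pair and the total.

{South, Central}, total 796

Evaluate every pair (each demand assigned to the nearer of the two):
  {South, Central}: total = 796
  {North, Central}: total = 956
  {West, Central}: total = 960
  {East, Central}: total = 964
  {North, South}: total = 975
  {South, West}: total = 1039
  {South, East}: total = 1043
  {North, East}: total = 1812
  {North, West}: total = 1812
  {East, West}: total = 1876
Best pair: {South, Central} with total 796.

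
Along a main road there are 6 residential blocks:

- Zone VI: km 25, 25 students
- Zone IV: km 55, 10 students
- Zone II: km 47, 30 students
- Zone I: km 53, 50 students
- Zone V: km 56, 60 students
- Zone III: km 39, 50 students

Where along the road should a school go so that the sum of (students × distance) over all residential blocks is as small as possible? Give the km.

x = 53

For a sum of weighted absolute distances on a line, the optimum is the weighted median (not the mean). Total weight W = 225; half-weight = 112.5.
Sort by position and accumulate weight:
  km 25 (Zone VI, w=25) → cum 25
  km 39 (Zone III, w=50) → cum 75
  km 47 (Zone II, w=30) → cum 105
  km 53 (Zone I, w=50) → cum 155  ≥ 112.5 → median here
  km 55 (Zone IV, w=10) → cum 165
  km 56 (Zone V, w=60) → cum 225
Optimal location: km 53.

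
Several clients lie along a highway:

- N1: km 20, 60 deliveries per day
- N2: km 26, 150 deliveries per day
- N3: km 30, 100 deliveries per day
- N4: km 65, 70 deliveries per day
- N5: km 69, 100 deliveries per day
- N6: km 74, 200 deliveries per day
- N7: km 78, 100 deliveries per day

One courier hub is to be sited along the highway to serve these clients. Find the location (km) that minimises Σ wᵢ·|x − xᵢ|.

x = 69

For a sum of weighted absolute distances on a line, the optimum is the weighted median (not the mean). Total weight W = 780; half-weight = 390.
Sort by position and accumulate weight:
  km 20 (N1, w=60) → cum 60
  km 26 (N2, w=150) → cum 210
  km 30 (N3, w=100) → cum 310
  km 65 (N4, w=70) → cum 380
  km 69 (N5, w=100) → cum 480  ≥ 390 → median here
  km 74 (N6, w=200) → cum 680
  km 78 (N7, w=100) → cum 780
Optimal location: km 69.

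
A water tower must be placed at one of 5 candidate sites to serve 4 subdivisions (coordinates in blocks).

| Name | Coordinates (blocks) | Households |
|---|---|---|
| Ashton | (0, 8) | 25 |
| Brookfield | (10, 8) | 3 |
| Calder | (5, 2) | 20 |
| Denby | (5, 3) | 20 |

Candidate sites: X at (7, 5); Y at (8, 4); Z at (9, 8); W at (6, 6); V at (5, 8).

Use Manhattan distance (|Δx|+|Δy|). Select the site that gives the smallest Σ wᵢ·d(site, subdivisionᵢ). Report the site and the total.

Total weighted distance at each candidate:
  X (7, 5): total = 448
  Y (8, 4): total = 498
  Z (9, 8): total = 608
  W (6, 6): total = 398
  V (5, 8): total = 360
Minimum is at V with total 360 blocks.

V, total 360 blocks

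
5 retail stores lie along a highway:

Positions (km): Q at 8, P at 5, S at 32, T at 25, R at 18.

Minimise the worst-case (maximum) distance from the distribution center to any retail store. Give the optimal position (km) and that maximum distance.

location 18.5, max distance 13.5

The 1-center on a line is the midpoint of the two extreme points: leftmost at 5, rightmost at 32.
Optimal location = (5 + 32)/2 = 18.5; maximum distance = (32 − 5)/2 = 13.5.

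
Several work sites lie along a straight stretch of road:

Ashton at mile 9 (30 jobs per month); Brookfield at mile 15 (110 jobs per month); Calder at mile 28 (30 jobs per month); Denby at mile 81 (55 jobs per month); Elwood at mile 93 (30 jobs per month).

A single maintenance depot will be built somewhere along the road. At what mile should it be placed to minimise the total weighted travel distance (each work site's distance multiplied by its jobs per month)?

x = 15

For a sum of weighted absolute distances on a line, the optimum is the weighted median (not the mean). Total weight W = 255; half-weight = 127.5.
Sort by position and accumulate weight:
  mile 9 (Ashton, w=30) → cum 30
  mile 15 (Brookfield, w=110) → cum 140  ≥ 127.5 → median here
  mile 28 (Calder, w=30) → cum 170
  mile 81 (Denby, w=55) → cum 225
  mile 93 (Elwood, w=30) → cum 255
Optimal location: mile 15.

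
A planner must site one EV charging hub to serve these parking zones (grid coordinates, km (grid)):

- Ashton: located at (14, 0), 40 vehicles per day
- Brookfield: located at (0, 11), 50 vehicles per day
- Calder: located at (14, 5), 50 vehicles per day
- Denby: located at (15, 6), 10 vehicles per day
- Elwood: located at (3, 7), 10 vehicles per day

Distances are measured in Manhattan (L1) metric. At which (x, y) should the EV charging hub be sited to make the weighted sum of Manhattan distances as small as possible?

Manhattan distance separates: Σwᵢ(|x−xᵢ|+|y−yᵢ|) = Σwᵢ|x−xᵢ| + Σwᵢ|y−yᵢ|, so x and y are optimised independently as 1-D weighted medians.
Total weight W = 160; half = 80.
x-coordinate, sorted with cumulative weight:
  x=0 (Brookfield, w=50) cum 50
  x=3 (Elwood, w=10) cum 60
  x=14 (Ashton, w=40) cum 100  ← median
  x=14 (Calder, w=50) cum 150
  x=15 (Denby, w=10) cum 160
⇒ x* = 14
y-coordinate, sorted with cumulative weight:
  y=0 (Ashton, w=40) cum 40
  y=5 (Calder, w=50) cum 90  ← median
  y=6 (Denby, w=10) cum 100
  y=7 (Elwood, w=10) cum 110
  y=11 (Brookfield, w=50) cum 160
⇒ y* = 5

(14, 5)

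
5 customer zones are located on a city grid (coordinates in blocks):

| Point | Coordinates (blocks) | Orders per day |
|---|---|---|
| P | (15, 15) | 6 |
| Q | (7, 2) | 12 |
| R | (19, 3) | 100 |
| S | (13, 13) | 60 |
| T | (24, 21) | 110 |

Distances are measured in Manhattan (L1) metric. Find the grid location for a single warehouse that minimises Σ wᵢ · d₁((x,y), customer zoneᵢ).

(19, 13)

Manhattan distance separates: Σwᵢ(|x−xᵢ|+|y−yᵢ|) = Σwᵢ|x−xᵢ| + Σwᵢ|y−yᵢ|, so x and y are optimised independently as 1-D weighted medians.
Total weight W = 288; half = 144.
x-coordinate, sorted with cumulative weight:
  x=7 (Q, w=12) cum 12
  x=13 (S, w=60) cum 72
  x=15 (P, w=6) cum 78
  x=19 (R, w=100) cum 178  ← median
  x=24 (T, w=110) cum 288
⇒ x* = 19
y-coordinate, sorted with cumulative weight:
  y=2 (Q, w=12) cum 12
  y=3 (R, w=100) cum 112
  y=13 (S, w=60) cum 172  ← median
  y=15 (P, w=6) cum 178
  y=21 (T, w=110) cum 288
⇒ y* = 13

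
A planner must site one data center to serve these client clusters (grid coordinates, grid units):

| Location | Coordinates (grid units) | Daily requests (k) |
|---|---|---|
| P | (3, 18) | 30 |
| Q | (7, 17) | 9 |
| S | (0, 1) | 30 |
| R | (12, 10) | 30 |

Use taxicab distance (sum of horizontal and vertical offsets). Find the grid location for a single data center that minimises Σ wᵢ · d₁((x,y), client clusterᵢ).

Manhattan distance separates: Σwᵢ(|x−xᵢ|+|y−yᵢ|) = Σwᵢ|x−xᵢ| + Σwᵢ|y−yᵢ|, so x and y are optimised independently as 1-D weighted medians.
Total weight W = 99; half = 49.5.
x-coordinate, sorted with cumulative weight:
  x=0 (S, w=30) cum 30
  x=3 (P, w=30) cum 60  ← median
  x=7 (Q, w=9) cum 69
  x=12 (R, w=30) cum 99
⇒ x* = 3
y-coordinate, sorted with cumulative weight:
  y=1 (S, w=30) cum 30
  y=10 (R, w=30) cum 60  ← median
  y=17 (Q, w=9) cum 69
  y=18 (P, w=30) cum 99
⇒ y* = 10

(3, 10)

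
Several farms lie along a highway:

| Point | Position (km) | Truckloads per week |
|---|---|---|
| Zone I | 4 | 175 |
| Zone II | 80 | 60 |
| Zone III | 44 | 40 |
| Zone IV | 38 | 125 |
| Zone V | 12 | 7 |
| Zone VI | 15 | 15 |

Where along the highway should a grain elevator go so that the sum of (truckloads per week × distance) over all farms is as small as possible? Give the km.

For a sum of weighted absolute distances on a line, the optimum is the weighted median (not the mean). Total weight W = 422; half-weight = 211.
Sort by position and accumulate weight:
  km 4 (Zone I, w=175) → cum 175
  km 12 (Zone V, w=7) → cum 182
  km 15 (Zone VI, w=15) → cum 197
  km 38 (Zone IV, w=125) → cum 322  ≥ 211 → median here
  km 44 (Zone III, w=40) → cum 362
  km 80 (Zone II, w=60) → cum 422
Optimal location: km 38.

x = 38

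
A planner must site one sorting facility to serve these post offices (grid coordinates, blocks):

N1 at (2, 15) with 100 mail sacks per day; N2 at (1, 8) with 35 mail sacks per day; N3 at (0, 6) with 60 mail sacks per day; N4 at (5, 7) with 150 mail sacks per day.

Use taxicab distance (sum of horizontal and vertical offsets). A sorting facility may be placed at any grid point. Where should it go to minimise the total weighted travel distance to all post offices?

Manhattan distance separates: Σwᵢ(|x−xᵢ|+|y−yᵢ|) = Σwᵢ|x−xᵢ| + Σwᵢ|y−yᵢ|, so x and y are optimised independently as 1-D weighted medians.
Total weight W = 345; half = 172.5.
x-coordinate, sorted with cumulative weight:
  x=0 (N3, w=60) cum 60
  x=1 (N2, w=35) cum 95
  x=2 (N1, w=100) cum 195  ← median
  x=5 (N4, w=150) cum 345
⇒ x* = 2
y-coordinate, sorted with cumulative weight:
  y=6 (N3, w=60) cum 60
  y=7 (N4, w=150) cum 210  ← median
  y=8 (N2, w=35) cum 245
  y=15 (N1, w=100) cum 345
⇒ y* = 7

(2, 7)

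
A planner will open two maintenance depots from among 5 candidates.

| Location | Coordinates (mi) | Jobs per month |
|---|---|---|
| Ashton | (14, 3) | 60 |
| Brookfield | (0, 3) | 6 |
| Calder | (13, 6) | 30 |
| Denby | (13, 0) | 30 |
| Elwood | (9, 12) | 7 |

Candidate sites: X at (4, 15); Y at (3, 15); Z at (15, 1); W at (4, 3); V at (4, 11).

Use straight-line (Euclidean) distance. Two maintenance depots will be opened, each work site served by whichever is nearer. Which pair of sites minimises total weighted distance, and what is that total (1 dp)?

{Z, V}, total 452.2

Evaluate every pair (each demand assigned to the nearer of the two):
  {Z, V}: total = 452.2
  {Z, W}: total = 458.9
  {X, Z}: total = 479.5
  {Y, Z}: total = 484.0
  {W, V}: total = 1228.9
  {X, W}: total = 1234.0
  {Y, W}: total = 1240.2
  {X, V}: total = 1593.0
  {Y, V}: total = 1593.0
  {X, Y}: total = 1958.9
Best pair: {Z, V} with total 452.2.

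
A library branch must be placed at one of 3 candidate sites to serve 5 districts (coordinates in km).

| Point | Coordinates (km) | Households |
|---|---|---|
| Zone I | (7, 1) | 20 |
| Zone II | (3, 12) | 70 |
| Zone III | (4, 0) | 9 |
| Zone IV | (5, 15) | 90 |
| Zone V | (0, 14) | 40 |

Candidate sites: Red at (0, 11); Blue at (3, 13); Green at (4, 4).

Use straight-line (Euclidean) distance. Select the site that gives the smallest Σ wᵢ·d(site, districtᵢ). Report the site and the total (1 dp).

Blue, total 821.4 km

Total weighted distance at each candidate:
  Red (0, 11): total = 1267.1
  Blue (3, 13): total = 821.4
  Green (4, 4): total = 2110.1
Minimum is at Blue with total 821.4 km.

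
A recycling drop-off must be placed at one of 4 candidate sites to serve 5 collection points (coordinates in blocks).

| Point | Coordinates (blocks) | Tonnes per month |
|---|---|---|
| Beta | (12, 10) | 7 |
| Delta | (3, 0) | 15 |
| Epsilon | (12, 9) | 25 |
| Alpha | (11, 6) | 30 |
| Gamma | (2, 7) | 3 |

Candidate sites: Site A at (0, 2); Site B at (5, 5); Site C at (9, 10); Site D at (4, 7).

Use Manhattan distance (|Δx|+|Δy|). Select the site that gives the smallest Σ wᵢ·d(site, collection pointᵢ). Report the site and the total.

Site C, total 571 blocks

Total weighted distance at each candidate:
  Site A (0, 2): total = 1161
  Site B (5, 5): total = 689
  Site C (9, 10): total = 571
  Site D (4, 7): total = 693
Minimum is at Site C with total 571 blocks.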